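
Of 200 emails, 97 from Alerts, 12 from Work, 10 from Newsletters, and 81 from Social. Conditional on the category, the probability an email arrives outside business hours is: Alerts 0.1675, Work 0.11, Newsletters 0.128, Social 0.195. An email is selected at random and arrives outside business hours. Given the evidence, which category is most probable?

Alerts

By Bayes' rule, posterior ∝ prior × likelihood:
  Alerts: 0.485 × 0.1675 = 0.0812375
  Work: 0.06 × 0.11 = 0.0066
  Newsletters: 0.05 × 0.128 = 0.0064
  Social: 0.405 × 0.195 = 0.078975
Sum = 0.1732125.
Largest term belongs to Alerts, so Alerts is most probable.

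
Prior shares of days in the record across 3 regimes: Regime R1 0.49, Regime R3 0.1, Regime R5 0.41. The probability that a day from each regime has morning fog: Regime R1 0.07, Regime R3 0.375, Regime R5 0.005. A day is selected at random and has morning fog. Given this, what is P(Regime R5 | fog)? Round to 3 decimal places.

Prior × likelihood for each hypothesis:
  Regime R1: 0.49 × 0.07 = 0.0343
  Regime R3: 0.1 × 0.375 = 0.0375
  Regime R5: 0.41 × 0.005 = 0.00205
Sum = 0.07385.
P(Regime R5 | evidence) = 0.00205 / 0.07385 ≈ 0.028.

0.028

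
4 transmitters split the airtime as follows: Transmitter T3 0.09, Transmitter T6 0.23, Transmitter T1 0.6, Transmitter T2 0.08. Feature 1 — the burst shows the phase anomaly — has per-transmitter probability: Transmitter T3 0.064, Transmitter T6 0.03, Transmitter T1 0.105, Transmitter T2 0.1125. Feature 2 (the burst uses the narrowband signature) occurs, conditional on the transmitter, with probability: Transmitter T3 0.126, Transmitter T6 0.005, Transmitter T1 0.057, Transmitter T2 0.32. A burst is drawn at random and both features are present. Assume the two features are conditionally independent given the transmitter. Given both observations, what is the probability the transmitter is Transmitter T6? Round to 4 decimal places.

By Bayes' rule, posterior ∝ prior × likelihood:
  Transmitter T3: 0.09 × 0.064 × 0.126 = 0.00072576
  Transmitter T6: 0.23 × 0.03 × 0.005 = 0.0000345
  Transmitter T1: 0.6 × 0.105 × 0.057 = 0.003591
  Transmitter T2: 0.08 × 0.1125 × 0.32 = 0.00288
Normalizing constant = 0.00723126.
P(Transmitter T6 | evidence) = 0.0000345 / 0.00723126 ≈ 0.0048.

0.0048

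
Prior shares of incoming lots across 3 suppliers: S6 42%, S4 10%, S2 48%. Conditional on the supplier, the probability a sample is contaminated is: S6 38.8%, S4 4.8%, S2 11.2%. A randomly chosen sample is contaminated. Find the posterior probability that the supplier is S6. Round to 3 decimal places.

Compute prior × likelihood for every hypothesis:
  S6: 0.42 × 0.388 = 0.16296
  S4: 0.1 × 0.048 = 0.0048
  S2: 0.48 × 0.112 = 0.05376
Total = 0.22152.
P(S6 | evidence) = 0.16296 / 0.22152 ≈ 0.736.

0.736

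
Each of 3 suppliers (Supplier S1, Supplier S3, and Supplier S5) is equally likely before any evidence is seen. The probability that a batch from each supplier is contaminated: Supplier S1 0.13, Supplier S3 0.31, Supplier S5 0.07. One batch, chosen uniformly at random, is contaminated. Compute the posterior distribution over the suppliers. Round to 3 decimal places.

Since the prior is uniform, the posterior is proportional to the likelihood:
  Supplier S1: 0.13
  Supplier S3: 0.31
  Supplier S5: 0.07
Normalizing constant = 0.51.
P(Supplier S1 | contaminated) = 0.13/0.51 ≈ 0.255
P(Supplier S3 | contaminated) = 0.31/0.51 ≈ 0.608
P(Supplier S5 | contaminated) = 0.07/0.51 ≈ 0.137

Supplier S1 0.255, Supplier S3 0.608, Supplier S5 0.137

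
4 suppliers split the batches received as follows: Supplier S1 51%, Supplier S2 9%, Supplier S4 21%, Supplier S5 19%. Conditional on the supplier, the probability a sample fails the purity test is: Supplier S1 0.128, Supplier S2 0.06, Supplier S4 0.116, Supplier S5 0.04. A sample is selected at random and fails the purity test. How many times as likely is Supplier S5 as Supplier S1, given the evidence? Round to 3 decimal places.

0.116

By Bayes' rule, posterior ∝ prior × likelihood:
  Supplier S1: 0.51 × 0.128 = 0.06528
  Supplier S2: 0.09 × 0.06 = 0.0054
  Supplier S4: 0.21 × 0.116 = 0.02436
  Supplier S5: 0.19 × 0.04 = 0.0076
Sum = 0.10264.
The ratio is 0.0076 / 0.06528 (the normalizer cancels) = 0.116.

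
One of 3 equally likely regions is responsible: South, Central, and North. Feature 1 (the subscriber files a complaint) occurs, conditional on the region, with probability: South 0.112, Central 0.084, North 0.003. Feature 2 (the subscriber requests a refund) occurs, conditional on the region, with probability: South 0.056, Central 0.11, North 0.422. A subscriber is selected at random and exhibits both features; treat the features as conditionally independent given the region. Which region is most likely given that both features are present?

With a uniform prior (1/3 each), posterior ∝ likelihood:
  South: 0.112 × 0.056 = 0.006272
  Central: 0.084 × 0.11 = 0.00924
  North: 0.003 × 0.422 = 0.001266
Normalizing constant = 0.016778.
Largest term belongs to Central, so Central is most probable.

Central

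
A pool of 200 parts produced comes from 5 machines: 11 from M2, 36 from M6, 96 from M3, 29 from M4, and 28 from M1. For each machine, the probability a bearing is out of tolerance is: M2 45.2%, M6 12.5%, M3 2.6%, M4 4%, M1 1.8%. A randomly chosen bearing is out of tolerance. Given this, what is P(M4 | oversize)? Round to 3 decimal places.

By Bayes' rule, posterior ∝ prior × likelihood:
  M2: 0.055 × 0.452 = 0.02486
  M6: 0.18 × 0.125 = 0.0225
  M3: 0.48 × 0.026 = 0.01248
  M4: 0.145 × 0.04 = 0.0058
  M1: 0.14 × 0.018 = 0.00252
Total = 0.06816.
P(M4 | evidence) = 0.0058 / 0.06816 ≈ 0.085.

0.085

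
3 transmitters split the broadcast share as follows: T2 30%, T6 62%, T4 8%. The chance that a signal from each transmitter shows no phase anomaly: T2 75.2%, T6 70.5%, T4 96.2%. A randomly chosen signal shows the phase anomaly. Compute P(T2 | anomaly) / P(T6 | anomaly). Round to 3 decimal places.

Taking complements, P(anomaly | each) = T2 0.248, T6 0.295, T4 0.038.
Compute prior × likelihood for every hypothesis:
  T2: 0.3 × 0.248 = 0.0744
  T6: 0.62 × 0.295 = 0.1829
  T4: 0.08 × 0.038 = 0.00304
Total = 0.26034.
The ratio is 0.0744 / 0.1829 (the normalizer cancels) = 0.407.

0.407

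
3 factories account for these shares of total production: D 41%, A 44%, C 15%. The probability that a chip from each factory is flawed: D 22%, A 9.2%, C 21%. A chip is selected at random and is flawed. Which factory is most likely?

Unnormalized posteriors (prior × likelihood):
  D: 0.41 × 0.22 = 0.0902
  A: 0.44 × 0.092 = 0.04048
  C: 0.15 × 0.21 = 0.0315
Normalizing constant = 0.16218.
Largest term belongs to D, so D is most probable.

D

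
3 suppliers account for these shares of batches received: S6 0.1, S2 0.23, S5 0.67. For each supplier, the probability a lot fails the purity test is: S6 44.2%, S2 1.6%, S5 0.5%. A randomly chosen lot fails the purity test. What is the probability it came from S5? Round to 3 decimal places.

Compute prior × likelihood for every hypothesis:
  S6: 0.1 × 0.442 = 0.0442
  S2: 0.23 × 0.016 = 0.00368
  S5: 0.67 × 0.005 = 0.00335
Sum = 0.05123.
P(S5 | evidence) = 0.00335 / 0.05123 ≈ 0.065.

0.065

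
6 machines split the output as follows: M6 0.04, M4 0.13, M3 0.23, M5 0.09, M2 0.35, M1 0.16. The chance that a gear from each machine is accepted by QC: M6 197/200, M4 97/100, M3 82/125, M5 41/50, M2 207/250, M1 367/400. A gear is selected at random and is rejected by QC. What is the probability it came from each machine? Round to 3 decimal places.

M6 0.003, M4 0.023, M3 0.457, M5 0.094, M2 0.348, M1 0.076

Taking complements, P(rejected | each) = M6 0.015, M4 0.03, M3 0.344, M5 0.18, M2 0.172, M1 0.0825.
By Bayes' rule, posterior ∝ prior × likelihood:
  M6: 0.04 × 0.015 = 0.0006
  M4: 0.13 × 0.03 = 0.0039
  M3: 0.23 × 0.344 = 0.07912
  M5: 0.09 × 0.18 = 0.0162
  M2: 0.35 × 0.172 = 0.0602
  M1: 0.16 × 0.0825 = 0.0132
Normalizing constant = 0.17322.
P(M6 | rejected) = 0.0006/0.17322 ≈ 0.003
P(M4 | rejected) = 0.0039/0.17322 ≈ 0.023
P(M3 | rejected) = 0.07912/0.17322 ≈ 0.457
P(M5 | rejected) = 0.0162/0.17322 ≈ 0.094
P(M2 | rejected) = 0.0602/0.17322 ≈ 0.348
P(M1 | rejected) = 0.0132/0.17322 ≈ 0.076
(Check: 0.003+0.023+0.457+0.094+0.348+0.076 = 1.001.)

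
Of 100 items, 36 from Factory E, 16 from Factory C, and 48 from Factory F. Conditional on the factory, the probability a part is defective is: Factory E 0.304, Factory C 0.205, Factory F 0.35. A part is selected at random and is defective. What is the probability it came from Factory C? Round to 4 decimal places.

0.1057

Prior × likelihood for each hypothesis:
  Factory E: 0.36 × 0.304 = 0.10944
  Factory C: 0.16 × 0.205 = 0.0328
  Factory F: 0.48 × 0.35 = 0.168
Normalizing constant = 0.31024.
P(Factory C | evidence) = 0.0328 / 0.31024 ≈ 0.1057.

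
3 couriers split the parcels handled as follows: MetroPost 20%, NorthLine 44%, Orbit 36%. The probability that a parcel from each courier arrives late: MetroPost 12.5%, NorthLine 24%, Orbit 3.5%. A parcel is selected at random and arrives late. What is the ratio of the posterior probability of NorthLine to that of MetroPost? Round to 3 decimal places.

4.224

Prior × likelihood for each hypothesis:
  MetroPost: 0.2 × 0.125 = 0.025
  NorthLine: 0.44 × 0.24 = 0.1056
  Orbit: 0.36 × 0.035 = 0.0126
Sum = 0.1432.
The ratio is 0.1056 / 0.025 (the normalizer cancels) = 4.224.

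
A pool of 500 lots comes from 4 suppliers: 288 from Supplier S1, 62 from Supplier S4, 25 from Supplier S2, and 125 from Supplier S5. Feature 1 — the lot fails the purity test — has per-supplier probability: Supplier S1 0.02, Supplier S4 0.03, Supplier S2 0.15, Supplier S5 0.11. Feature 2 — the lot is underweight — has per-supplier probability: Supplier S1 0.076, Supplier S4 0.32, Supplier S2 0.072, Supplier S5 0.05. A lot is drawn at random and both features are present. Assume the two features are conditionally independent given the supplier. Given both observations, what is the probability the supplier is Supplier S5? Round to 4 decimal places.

Unnormalized posteriors (prior × likelihood):
  Supplier S1: 0.576 × 0.02 × 0.076 = 0.00087552
  Supplier S4: 0.124 × 0.03 × 0.32 = 0.0011904
  Supplier S2: 0.05 × 0.15 × 0.072 = 0.00054
  Supplier S5: 0.25 × 0.11 × 0.05 = 0.001375
Total = 0.00398092.
P(Supplier S5 | evidence) = 0.001375 / 0.00398092 ≈ 0.3454.

0.3454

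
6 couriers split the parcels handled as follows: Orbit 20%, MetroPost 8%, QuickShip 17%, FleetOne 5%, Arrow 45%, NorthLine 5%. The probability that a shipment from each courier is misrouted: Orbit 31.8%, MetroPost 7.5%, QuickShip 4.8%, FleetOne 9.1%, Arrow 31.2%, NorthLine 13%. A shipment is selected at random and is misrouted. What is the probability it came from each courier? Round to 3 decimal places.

Orbit 0.277, MetroPost 0.026, QuickShip 0.036, FleetOne 0.020, Arrow 0.613, NorthLine 0.028

Compute prior × likelihood for every hypothesis:
  Orbit: 0.2 × 0.318 = 0.0636
  MetroPost: 0.08 × 0.075 = 0.006
  QuickShip: 0.17 × 0.048 = 0.00816
  FleetOne: 0.05 × 0.091 = 0.00455
  Arrow: 0.45 × 0.312 = 0.1404
  NorthLine: 0.05 × 0.13 = 0.0065
Total = 0.22921.
P(Orbit | misrouted) = 0.0636/0.22921 ≈ 0.277
P(MetroPost | misrouted) = 0.006/0.22921 ≈ 0.026
P(QuickShip | misrouted) = 0.00816/0.22921 ≈ 0.036
P(FleetOne | misrouted) = 0.00455/0.22921 ≈ 0.020
P(Arrow | misrouted) = 0.1404/0.22921 ≈ 0.613
P(NorthLine | misrouted) = 0.0065/0.22921 ≈ 0.028
(Check: 0.277+0.026+0.036+0.020+0.613+0.028 = 1.000.)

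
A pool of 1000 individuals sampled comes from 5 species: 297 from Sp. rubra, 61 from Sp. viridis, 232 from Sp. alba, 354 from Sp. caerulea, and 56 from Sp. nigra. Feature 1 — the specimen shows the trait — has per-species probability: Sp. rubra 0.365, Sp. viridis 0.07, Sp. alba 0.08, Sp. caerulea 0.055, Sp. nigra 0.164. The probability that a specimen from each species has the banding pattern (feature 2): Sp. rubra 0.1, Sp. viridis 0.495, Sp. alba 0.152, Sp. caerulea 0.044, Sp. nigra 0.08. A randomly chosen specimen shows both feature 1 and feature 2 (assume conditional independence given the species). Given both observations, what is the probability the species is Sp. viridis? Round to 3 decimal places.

By Bayes' rule, posterior ∝ prior × likelihood:
  Sp. rubra: 0.297 × 0.365 × 0.1 = 0.0108405
  Sp. viridis: 0.061 × 0.07 × 0.495 = 0.00211365
  Sp. alba: 0.232 × 0.08 × 0.152 = 0.00282112
  Sp. caerulea: 0.354 × 0.055 × 0.044 = 0.00085668
  Sp. nigra: 0.056 × 0.164 × 0.08 = 0.00073472
Normalizing constant = 0.01736667.
P(Sp. viridis | evidence) = 0.00211365 / 0.01736667 ≈ 0.122.

0.122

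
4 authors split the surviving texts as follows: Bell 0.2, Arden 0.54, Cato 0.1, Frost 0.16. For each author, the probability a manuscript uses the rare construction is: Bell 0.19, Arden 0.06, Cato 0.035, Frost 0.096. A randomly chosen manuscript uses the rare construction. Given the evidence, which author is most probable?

Unnormalized posteriors (prior × likelihood):
  Bell: 0.2 × 0.19 = 0.038
  Arden: 0.54 × 0.06 = 0.0324
  Cato: 0.1 × 0.035 = 0.0035
  Frost: 0.16 × 0.096 = 0.01536
Total = 0.08926.
Largest term belongs to Bell, so Bell is most probable.

Bell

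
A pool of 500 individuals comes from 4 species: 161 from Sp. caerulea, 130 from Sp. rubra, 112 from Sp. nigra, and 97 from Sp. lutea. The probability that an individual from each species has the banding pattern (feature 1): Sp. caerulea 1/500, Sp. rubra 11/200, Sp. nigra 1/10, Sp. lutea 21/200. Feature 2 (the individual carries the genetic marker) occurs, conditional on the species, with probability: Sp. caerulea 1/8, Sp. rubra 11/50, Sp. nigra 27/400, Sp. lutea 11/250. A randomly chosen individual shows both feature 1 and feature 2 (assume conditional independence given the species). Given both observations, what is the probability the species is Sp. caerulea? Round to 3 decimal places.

0.014

By Bayes' rule, posterior ∝ prior × likelihood:
  Sp. caerulea: 0.322 × 0.002 × 0.125 = 0.0000805
  Sp. rubra: 0.26 × 0.055 × 0.22 = 0.003146
  Sp. nigra: 0.224 × 0.1 × 0.0675 = 0.001512
  Sp. lutea: 0.194 × 0.105 × 0.044 = 0.00089628
Total = 0.00563478.
P(Sp. caerulea | evidence) = 0.0000805 / 0.00563478 ≈ 0.014.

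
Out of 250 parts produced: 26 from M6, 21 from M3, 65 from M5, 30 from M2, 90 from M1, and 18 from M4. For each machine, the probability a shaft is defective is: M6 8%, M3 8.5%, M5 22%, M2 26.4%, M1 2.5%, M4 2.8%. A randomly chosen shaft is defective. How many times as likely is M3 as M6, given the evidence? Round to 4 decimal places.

Unnormalized posteriors (prior × likelihood):
  M6: 0.104 × 0.08 = 0.00832
  M3: 0.084 × 0.085 = 0.00714
  M5: 0.26 × 0.22 = 0.0572
  M2: 0.12 × 0.264 = 0.03168
  M1: 0.36 × 0.025 = 0.009
  M4: 0.072 × 0.028 = 0.002016
Normalizing constant = 0.115356.
The ratio is 0.00714 / 0.00832 (the normalizer cancels) = 0.8582.

0.8582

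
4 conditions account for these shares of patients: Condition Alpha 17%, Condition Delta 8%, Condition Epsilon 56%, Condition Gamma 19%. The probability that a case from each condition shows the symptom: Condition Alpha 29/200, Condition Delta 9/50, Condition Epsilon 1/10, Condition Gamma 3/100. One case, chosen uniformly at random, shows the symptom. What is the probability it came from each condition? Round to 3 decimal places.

Prior × likelihood for each hypothesis:
  Condition Alpha: 0.17 × 0.145 = 0.02465
  Condition Delta: 0.08 × 0.18 = 0.0144
  Condition Epsilon: 0.56 × 0.1 = 0.056
  Condition Gamma: 0.19 × 0.03 = 0.0057
Total = 0.10075.
P(Condition Alpha | symptomatic) = 0.02465/0.10075 ≈ 0.245
P(Condition Delta | symptomatic) = 0.0144/0.10075 ≈ 0.143
P(Condition Epsilon | symptomatic) = 0.056/0.10075 ≈ 0.556
P(Condition Gamma | symptomatic) = 0.0057/0.10075 ≈ 0.057

Condition Alpha 0.245, Condition Delta 0.143, Condition Epsilon 0.556, Condition Gamma 0.057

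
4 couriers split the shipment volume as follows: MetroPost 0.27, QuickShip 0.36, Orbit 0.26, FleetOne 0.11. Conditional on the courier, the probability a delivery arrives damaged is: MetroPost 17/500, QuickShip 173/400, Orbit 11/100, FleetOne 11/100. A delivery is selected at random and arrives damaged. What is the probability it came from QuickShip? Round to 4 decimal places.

Compute prior × likelihood for every hypothesis:
  MetroPost: 0.27 × 0.034 = 0.00918
  QuickShip: 0.36 × 0.4325 = 0.1557
  Orbit: 0.26 × 0.11 = 0.0286
  FleetOne: 0.11 × 0.11 = 0.0121
Normalizing constant = 0.20558.
P(QuickShip | evidence) = 0.1557 / 0.20558 ≈ 0.7574.

0.7574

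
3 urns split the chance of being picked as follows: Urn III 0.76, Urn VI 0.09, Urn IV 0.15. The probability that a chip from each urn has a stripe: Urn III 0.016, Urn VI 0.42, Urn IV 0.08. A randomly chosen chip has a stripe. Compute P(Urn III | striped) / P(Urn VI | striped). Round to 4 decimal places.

Unnormalized posteriors (prior × likelihood):
  Urn III: 0.76 × 0.016 = 0.01216
  Urn VI: 0.09 × 0.42 = 0.0378
  Urn IV: 0.15 × 0.08 = 0.012
Sum = 0.06196.
The ratio is 0.01216 / 0.0378 (the normalizer cancels) = 0.3217.

0.3217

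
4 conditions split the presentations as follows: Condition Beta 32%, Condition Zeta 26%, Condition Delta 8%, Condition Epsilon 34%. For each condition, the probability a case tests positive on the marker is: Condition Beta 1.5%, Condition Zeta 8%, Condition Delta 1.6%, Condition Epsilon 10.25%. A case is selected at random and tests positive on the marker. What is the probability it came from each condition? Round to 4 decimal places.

Unnormalized posteriors (prior × likelihood):
  Condition Beta: 0.32 × 0.015 = 0.0048
  Condition Zeta: 0.26 × 0.08 = 0.0208
  Condition Delta: 0.08 × 0.016 = 0.00128
  Condition Epsilon: 0.34 × 0.1025 = 0.03485
Normalizing constant = 0.06173.
P(Condition Beta | marker-positive) = 0.0048/0.06173 ≈ 0.0778
P(Condition Zeta | marker-positive) = 0.0208/0.06173 ≈ 0.3370
P(Condition Delta | marker-positive) = 0.00128/0.06173 ≈ 0.0207
P(Condition Epsilon | marker-positive) = 0.03485/0.06173 ≈ 0.5646

Condition Beta 0.0778, Condition Zeta 0.3370, Condition Delta 0.0207, Condition Epsilon 0.5646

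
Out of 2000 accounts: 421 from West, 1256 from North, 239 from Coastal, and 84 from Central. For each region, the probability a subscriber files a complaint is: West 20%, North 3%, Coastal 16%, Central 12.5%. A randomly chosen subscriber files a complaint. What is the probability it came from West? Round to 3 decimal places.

0.493

Unnormalized posteriors (prior × likelihood):
  West: 0.2105 × 0.2 = 0.0421
  North: 0.628 × 0.03 = 0.01884
  Coastal: 0.1195 × 0.16 = 0.01912
  Central: 0.042 × 0.125 = 0.00525
Sum = 0.08531.
P(West | evidence) = 0.0421 / 0.08531 ≈ 0.493.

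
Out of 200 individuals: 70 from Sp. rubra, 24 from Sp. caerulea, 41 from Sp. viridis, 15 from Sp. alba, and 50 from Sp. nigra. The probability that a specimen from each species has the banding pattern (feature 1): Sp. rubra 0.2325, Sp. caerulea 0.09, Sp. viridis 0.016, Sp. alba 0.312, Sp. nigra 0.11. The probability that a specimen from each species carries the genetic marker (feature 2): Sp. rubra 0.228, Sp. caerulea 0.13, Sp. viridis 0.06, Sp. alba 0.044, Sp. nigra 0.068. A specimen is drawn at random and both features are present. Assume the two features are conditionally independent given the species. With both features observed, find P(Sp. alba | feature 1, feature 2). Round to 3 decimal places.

0.045

By Bayes' rule, posterior ∝ prior × likelihood:
  Sp. rubra: 0.35 × 0.2325 × 0.228 = 0.0185535
  Sp. caerulea: 0.12 × 0.09 × 0.13 = 0.001404
  Sp. viridis: 0.205 × 0.016 × 0.06 = 0.0001968
  Sp. alba: 0.075 × 0.312 × 0.044 = 0.0010296
  Sp. nigra: 0.25 × 0.11 × 0.068 = 0.00187
Total = 0.0230539.
P(Sp. alba | evidence) = 0.0010296 / 0.0230539 ≈ 0.045.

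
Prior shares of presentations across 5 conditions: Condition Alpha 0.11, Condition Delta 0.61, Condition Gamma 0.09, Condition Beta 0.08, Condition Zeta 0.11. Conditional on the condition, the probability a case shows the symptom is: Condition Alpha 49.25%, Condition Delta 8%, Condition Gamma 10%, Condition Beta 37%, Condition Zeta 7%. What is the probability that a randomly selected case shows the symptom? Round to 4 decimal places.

Unnormalized posteriors (prior × likelihood):
  Condition Alpha: 0.11 × 0.4925 = 0.054175
  Condition Delta: 0.61 × 0.08 = 0.0488
  Condition Gamma: 0.09 × 0.1 = 0.009
  Condition Beta: 0.08 × 0.37 = 0.0296
  Condition Zeta: 0.11 × 0.07 = 0.0077
P(symptomatic) = 0.054175 + 0.0488 + 0.009 + 0.0296 + 0.0077 = 0.149275 → 0.1493.

0.1493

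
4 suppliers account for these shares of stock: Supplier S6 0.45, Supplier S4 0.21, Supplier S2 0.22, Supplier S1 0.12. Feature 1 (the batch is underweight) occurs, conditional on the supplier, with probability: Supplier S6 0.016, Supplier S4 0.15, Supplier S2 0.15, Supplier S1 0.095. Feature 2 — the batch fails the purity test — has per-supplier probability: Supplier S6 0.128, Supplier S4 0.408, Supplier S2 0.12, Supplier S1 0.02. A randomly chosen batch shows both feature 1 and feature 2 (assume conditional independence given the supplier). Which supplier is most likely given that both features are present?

Supplier S4

Unnormalized posteriors (prior × likelihood):
  Supplier S6: 0.45 × 0.016 × 0.128 = 0.0009216
  Supplier S4: 0.21 × 0.15 × 0.408 = 0.012852
  Supplier S2: 0.22 × 0.15 × 0.12 = 0.00396
  Supplier S1: 0.12 × 0.095 × 0.02 = 0.000228
Sum = 0.0179616.
Largest term belongs to Supplier S4, so Supplier S4 is most probable.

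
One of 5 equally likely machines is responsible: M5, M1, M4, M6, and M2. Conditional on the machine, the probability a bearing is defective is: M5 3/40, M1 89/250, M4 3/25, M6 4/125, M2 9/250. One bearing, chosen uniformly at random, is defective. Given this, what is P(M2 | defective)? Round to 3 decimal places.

With a uniform prior (1/5 each), posterior ∝ likelihood:
  M5: 0.075
  M1: 0.356
  M4: 0.12
  M6: 0.032
  M2: 0.036
Total = 0.619.
P(M2 | evidence) = 0.036 / 0.619 ≈ 0.058.

0.058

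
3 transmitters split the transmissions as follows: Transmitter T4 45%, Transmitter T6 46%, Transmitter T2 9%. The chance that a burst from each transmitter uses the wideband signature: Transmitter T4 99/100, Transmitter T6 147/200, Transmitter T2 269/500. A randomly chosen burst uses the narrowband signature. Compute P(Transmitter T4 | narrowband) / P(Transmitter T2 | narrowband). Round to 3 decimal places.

0.108

Taking complements, P(narrowband | each) = Transmitter T4 0.01, Transmitter T6 0.265, Transmitter T2 0.462.
Compute prior × likelihood for every hypothesis:
  Transmitter T4: 0.45 × 0.01 = 0.0045
  Transmitter T6: 0.46 × 0.265 = 0.1219
  Transmitter T2: 0.09 × 0.462 = 0.04158
Total = 0.16798.
The ratio is 0.0045 / 0.04158 (the normalizer cancels) = 0.108.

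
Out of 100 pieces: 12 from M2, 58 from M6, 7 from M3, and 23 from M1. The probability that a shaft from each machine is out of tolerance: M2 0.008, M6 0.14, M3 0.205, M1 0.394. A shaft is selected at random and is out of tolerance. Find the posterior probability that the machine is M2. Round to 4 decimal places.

Compute prior × likelihood for every hypothesis:
  M2: 0.12 × 0.008 = 0.00096
  M6: 0.58 × 0.14 = 0.0812
  M3: 0.07 × 0.205 = 0.01435
  M1: 0.23 × 0.394 = 0.09062
Normalizing constant = 0.18713.
P(M2 | evidence) = 0.00096 / 0.18713 ≈ 0.0051.

0.0051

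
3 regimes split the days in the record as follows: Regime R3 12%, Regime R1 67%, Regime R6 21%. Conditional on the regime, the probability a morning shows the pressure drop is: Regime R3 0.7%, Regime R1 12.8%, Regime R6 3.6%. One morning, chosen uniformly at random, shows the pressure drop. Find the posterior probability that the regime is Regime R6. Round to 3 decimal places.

0.080

Prior × likelihood for each hypothesis:
  Regime R3: 0.12 × 0.007 = 0.00084
  Regime R1: 0.67 × 0.128 = 0.08576
  Regime R6: 0.21 × 0.036 = 0.00756
Sum = 0.09416.
P(Regime R6 | evidence) = 0.00756 / 0.09416 ≈ 0.080.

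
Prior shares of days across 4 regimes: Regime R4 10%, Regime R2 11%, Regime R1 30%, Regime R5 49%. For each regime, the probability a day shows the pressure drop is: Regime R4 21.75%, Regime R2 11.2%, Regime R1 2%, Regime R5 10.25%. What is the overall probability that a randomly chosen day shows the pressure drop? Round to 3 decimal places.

Unnormalized posteriors (prior × likelihood):
  Regime R4: 0.1 × 0.2175 = 0.02175
  Regime R2: 0.11 × 0.112 = 0.01232
  Regime R1: 0.3 × 0.02 = 0.006
  Regime R5: 0.49 × 0.1025 = 0.050225
P(drop) = 0.02175 + 0.01232 + 0.006 + 0.050225 = 0.090295 → 0.090.

0.090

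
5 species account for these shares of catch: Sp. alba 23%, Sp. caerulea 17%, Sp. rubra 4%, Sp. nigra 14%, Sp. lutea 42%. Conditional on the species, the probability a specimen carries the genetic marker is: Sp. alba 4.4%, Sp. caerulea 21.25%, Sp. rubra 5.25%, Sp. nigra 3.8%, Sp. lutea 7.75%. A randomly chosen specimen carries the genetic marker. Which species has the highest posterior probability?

Compute prior × likelihood for every hypothesis:
  Sp. alba: 0.23 × 0.044 = 0.01012
  Sp. caerulea: 0.17 × 0.2125 = 0.036125
  Sp. rubra: 0.04 × 0.0525 = 0.0021
  Sp. nigra: 0.14 × 0.038 = 0.00532
  Sp. lutea: 0.42 × 0.0775 = 0.03255
Total = 0.086215.
Largest term belongs to Sp. caerulea, so Sp. caerulea is most probable.

Sp. caerulea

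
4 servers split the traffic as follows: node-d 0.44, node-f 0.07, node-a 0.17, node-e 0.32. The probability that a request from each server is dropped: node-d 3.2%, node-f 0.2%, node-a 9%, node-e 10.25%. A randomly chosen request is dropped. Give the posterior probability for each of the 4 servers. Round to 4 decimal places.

Compute prior × likelihood for every hypothesis:
  node-d: 0.44 × 0.032 = 0.01408
  node-f: 0.07 × 0.002 = 0.00014
  node-a: 0.17 × 0.09 = 0.0153
  node-e: 0.32 × 0.1025 = 0.0328
Normalizing constant = 0.06232.
P(node-d | dropped) = 0.01408/0.06232 ≈ 0.2259
P(node-f | dropped) = 0.00014/0.06232 ≈ 0.0022
P(node-a | dropped) = 0.0153/0.06232 ≈ 0.2455
P(node-e | dropped) = 0.0328/0.06232 ≈ 0.5263
(Check: 0.2259+0.0022+0.2455+0.5263 = 0.9999.)

node-d 0.2259, node-f 0.0022, node-a 0.2455, node-e 0.5263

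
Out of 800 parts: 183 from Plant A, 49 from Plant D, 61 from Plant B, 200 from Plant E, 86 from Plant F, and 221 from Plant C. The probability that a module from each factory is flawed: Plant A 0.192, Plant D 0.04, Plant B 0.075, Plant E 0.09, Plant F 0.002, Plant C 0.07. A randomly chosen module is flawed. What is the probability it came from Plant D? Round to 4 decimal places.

0.0260

By Bayes' rule, posterior ∝ prior × likelihood:
  Plant A: 0.22875 × 0.192 = 0.04392
  Plant D: 0.06125 × 0.04 = 0.00245
  Plant B: 0.07625 × 0.075 = 0.00571875
  Plant E: 0.25 × 0.09 = 0.0225
  Plant F: 0.1075 × 0.002 = 0.000215
  Plant C: 0.27625 × 0.07 = 0.0193375
Total = 0.09414125.
P(Plant D | evidence) = 0.00245 / 0.09414125 ≈ 0.0260.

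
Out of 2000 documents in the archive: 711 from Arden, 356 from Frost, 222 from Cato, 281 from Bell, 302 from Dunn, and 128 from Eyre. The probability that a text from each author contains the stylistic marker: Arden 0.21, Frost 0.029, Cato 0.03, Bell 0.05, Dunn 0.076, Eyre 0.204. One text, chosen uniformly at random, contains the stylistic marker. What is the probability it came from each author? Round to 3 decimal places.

Prior × likelihood for each hypothesis:
  Arden: 0.3555 × 0.21 = 0.074655
  Frost: 0.178 × 0.029 = 0.005162
  Cato: 0.111 × 0.03 = 0.00333
  Bell: 0.1405 × 0.05 = 0.007025
  Dunn: 0.151 × 0.076 = 0.011476
  Eyre: 0.064 × 0.204 = 0.013056
Sum = 0.114704.
P(Arden | marker) = 0.074655/0.114704 ≈ 0.651
P(Frost | marker) = 0.005162/0.114704 ≈ 0.045
P(Cato | marker) = 0.00333/0.114704 ≈ 0.029
P(Bell | marker) = 0.007025/0.114704 ≈ 0.061
P(Dunn | marker) = 0.011476/0.114704 ≈ 0.100
P(Eyre | marker) = 0.013056/0.114704 ≈ 0.114
(Check: 0.651+0.045+0.029+0.061+0.100+0.114 = 1.000.)

Arden 0.651, Frost 0.045, Cato 0.029, Bell 0.061, Dunn 0.100, Eyre 0.114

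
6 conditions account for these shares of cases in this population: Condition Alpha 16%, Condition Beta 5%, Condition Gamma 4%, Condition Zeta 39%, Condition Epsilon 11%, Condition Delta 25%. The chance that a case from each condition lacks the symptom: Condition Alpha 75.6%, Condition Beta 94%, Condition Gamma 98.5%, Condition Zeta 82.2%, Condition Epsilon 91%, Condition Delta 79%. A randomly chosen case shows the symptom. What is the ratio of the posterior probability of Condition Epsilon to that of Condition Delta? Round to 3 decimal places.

0.189

Taking complements, P(symptomatic | each) = Condition Alpha 0.244, Condition Beta 0.06, Condition Gamma 0.015, Condition Zeta 0.178, Condition Epsilon 0.09, Condition Delta 0.21.
Unnormalized posteriors (prior × likelihood):
  Condition Alpha: 0.16 × 0.244 = 0.03904
  Condition Beta: 0.05 × 0.06 = 0.003
  Condition Gamma: 0.04 × 0.015 = 0.0006
  Condition Zeta: 0.39 × 0.178 = 0.06942
  Condition Epsilon: 0.11 × 0.09 = 0.0099
  Condition Delta: 0.25 × 0.21 = 0.0525
Sum = 0.17446.
The ratio is 0.0099 / 0.0525 (the normalizer cancels) = 0.189.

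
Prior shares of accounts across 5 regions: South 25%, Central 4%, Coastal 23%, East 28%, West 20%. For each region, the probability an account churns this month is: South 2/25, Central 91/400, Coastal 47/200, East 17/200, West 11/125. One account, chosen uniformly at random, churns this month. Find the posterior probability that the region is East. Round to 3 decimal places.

0.191

Compute prior × likelihood for every hypothesis:
  South: 0.25 × 0.08 = 0.02
  Central: 0.04 × 0.2275 = 0.0091
  Coastal: 0.23 × 0.235 = 0.05405
  East: 0.28 × 0.085 = 0.0238
  West: 0.2 × 0.088 = 0.0176
Normalizing constant = 0.12455.
P(East | evidence) = 0.0238 / 0.12455 ≈ 0.191.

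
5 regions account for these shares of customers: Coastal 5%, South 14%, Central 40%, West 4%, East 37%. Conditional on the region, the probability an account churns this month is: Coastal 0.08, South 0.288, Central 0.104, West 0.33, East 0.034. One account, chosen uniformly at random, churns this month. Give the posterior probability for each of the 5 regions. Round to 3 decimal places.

Coastal 0.036, South 0.361, Central 0.372, West 0.118, East 0.113

By Bayes' rule, posterior ∝ prior × likelihood:
  Coastal: 0.05 × 0.08 = 0.004
  South: 0.14 × 0.288 = 0.04032
  Central: 0.4 × 0.104 = 0.0416
  West: 0.04 × 0.33 = 0.0132
  East: 0.37 × 0.034 = 0.01258
Total = 0.1117.
P(Coastal | churn) = 0.004/0.1117 ≈ 0.036
P(South | churn) = 0.04032/0.1117 ≈ 0.361
P(Central | churn) = 0.0416/0.1117 ≈ 0.372
P(West | churn) = 0.0132/0.1117 ≈ 0.118
P(East | churn) = 0.01258/0.1117 ≈ 0.113
(Check: 0.036+0.361+0.372+0.118+0.113 = 1.000.)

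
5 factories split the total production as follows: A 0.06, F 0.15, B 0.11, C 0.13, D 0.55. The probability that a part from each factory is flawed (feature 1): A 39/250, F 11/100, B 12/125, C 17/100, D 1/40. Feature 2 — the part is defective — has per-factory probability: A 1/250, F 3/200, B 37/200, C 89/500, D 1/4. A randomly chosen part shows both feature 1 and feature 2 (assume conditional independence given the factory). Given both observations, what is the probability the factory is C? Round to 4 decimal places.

0.4094

Prior × likelihood for each hypothesis:
  A: 0.06 × 0.156 × 0.004 = 0.00003744
  F: 0.15 × 0.11 × 0.015 = 0.0002475
  B: 0.11 × 0.096 × 0.185 = 0.0019536
  C: 0.13 × 0.17 × 0.178 = 0.0039338
  D: 0.55 × 0.025 × 0.25 = 0.0034375
Total = 0.00960984.
P(C | evidence) = 0.0039338 / 0.00960984 ≈ 0.4094.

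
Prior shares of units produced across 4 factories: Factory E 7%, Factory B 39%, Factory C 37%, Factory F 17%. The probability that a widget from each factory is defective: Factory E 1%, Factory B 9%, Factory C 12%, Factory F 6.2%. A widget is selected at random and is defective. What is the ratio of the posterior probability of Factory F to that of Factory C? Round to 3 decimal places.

Unnormalized posteriors (prior × likelihood):
  Factory E: 0.07 × 0.01 = 0.0007
  Factory B: 0.39 × 0.09 = 0.0351
  Factory C: 0.37 × 0.12 = 0.0444
  Factory F: 0.17 × 0.062 = 0.01054
Sum = 0.09074.
The ratio is 0.01054 / 0.0444 (the normalizer cancels) = 0.237.

0.237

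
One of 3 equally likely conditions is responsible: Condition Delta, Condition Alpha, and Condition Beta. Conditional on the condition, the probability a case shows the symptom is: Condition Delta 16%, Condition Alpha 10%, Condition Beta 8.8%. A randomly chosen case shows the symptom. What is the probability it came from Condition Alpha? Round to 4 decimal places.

Since the prior is uniform, the posterior is proportional to the likelihood:
  Condition Delta: 0.16
  Condition Alpha: 0.1
  Condition Beta: 0.088
Normalizing constant = 0.348.
P(Condition Alpha | evidence) = 0.1 / 0.348 ≈ 0.2874.

0.2874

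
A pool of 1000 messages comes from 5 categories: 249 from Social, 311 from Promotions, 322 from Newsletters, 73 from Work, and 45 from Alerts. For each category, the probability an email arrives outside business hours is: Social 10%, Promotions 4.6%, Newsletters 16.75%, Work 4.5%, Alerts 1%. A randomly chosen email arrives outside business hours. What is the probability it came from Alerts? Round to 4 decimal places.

Compute prior × likelihood for every hypothesis:
  Social: 0.249 × 0.1 = 0.0249
  Promotions: 0.311 × 0.046 = 0.014306
  Newsletters: 0.322 × 0.1675 = 0.053935
  Work: 0.073 × 0.045 = 0.003285
  Alerts: 0.045 × 0.01 = 0.00045
Sum = 0.096876.
P(Alerts | evidence) = 0.00045 / 0.096876 ≈ 0.0046.

0.0046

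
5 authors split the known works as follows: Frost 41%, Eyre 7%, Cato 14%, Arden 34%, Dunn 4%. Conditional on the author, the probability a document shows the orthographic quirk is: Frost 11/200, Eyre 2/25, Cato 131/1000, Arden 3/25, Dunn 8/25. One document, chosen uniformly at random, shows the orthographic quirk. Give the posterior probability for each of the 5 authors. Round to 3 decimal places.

By Bayes' rule, posterior ∝ prior × likelihood:
  Frost: 0.41 × 0.055 = 0.02255
  Eyre: 0.07 × 0.08 = 0.0056
  Cato: 0.14 × 0.131 = 0.01834
  Arden: 0.34 × 0.12 = 0.0408
  Dunn: 0.04 × 0.32 = 0.0128
Total = 0.10009.
P(Frost | quirk) = 0.02255/0.10009 ≈ 0.225
P(Eyre | quirk) = 0.0056/0.10009 ≈ 0.056
P(Cato | quirk) = 0.01834/0.10009 ≈ 0.183
P(Arden | quirk) = 0.0408/0.10009 ≈ 0.408
P(Dunn | quirk) = 0.0128/0.10009 ≈ 0.128

Frost 0.225, Eyre 0.056, Cato 0.183, Arden 0.408, Dunn 0.128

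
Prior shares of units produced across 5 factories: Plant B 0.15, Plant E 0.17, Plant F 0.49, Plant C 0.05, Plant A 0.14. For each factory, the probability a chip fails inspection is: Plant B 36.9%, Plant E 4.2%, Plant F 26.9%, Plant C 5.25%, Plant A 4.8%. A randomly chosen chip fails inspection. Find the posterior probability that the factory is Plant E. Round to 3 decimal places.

0.035

Unnormalized posteriors (prior × likelihood):
  Plant B: 0.15 × 0.369 = 0.05535
  Plant E: 0.17 × 0.042 = 0.00714
  Plant F: 0.49 × 0.269 = 0.13181
  Plant C: 0.05 × 0.0525 = 0.002625
  Plant A: 0.14 × 0.048 = 0.00672
Sum = 0.203645.
P(Plant E | evidence) = 0.00714 / 0.203645 ≈ 0.035.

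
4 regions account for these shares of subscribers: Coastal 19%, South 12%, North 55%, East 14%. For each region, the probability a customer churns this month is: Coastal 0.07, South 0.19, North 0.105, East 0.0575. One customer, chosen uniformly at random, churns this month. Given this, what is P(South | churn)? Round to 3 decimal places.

Unnormalized posteriors (prior × likelihood):
  Coastal: 0.19 × 0.07 = 0.0133
  South: 0.12 × 0.19 = 0.0228
  North: 0.55 × 0.105 = 0.05775
  East: 0.14 × 0.0575 = 0.00805
Total = 0.1019.
P(South | evidence) = 0.0228 / 0.1019 ≈ 0.224.

0.224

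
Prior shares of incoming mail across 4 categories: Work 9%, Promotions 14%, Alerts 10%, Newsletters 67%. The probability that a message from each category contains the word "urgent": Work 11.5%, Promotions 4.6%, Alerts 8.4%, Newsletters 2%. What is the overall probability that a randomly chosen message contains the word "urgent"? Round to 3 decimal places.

0.039

Prior × likelihood for each hypothesis:
  Work: 0.09 × 0.115 = 0.01035
  Promotions: 0.14 × 0.046 = 0.00644
  Alerts: 0.1 × 0.084 = 0.0084
  Newsletters: 0.67 × 0.02 = 0.0134
P(urgent-flag) = 0.01035 + 0.00644 + 0.0084 + 0.0134 = 0.03859 → 0.039.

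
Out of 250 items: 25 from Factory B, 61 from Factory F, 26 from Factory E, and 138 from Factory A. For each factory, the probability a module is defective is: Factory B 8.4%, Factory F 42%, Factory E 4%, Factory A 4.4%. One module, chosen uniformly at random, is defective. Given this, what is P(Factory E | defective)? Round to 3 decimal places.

Compute prior × likelihood for every hypothesis:
  Factory B: 0.1 × 0.084 = 0.0084
  Factory F: 0.244 × 0.42 = 0.10248
  Factory E: 0.104 × 0.04 = 0.00416
  Factory A: 0.552 × 0.044 = 0.024288
Total = 0.139328.
P(Factory E | evidence) = 0.00416 / 0.139328 ≈ 0.030.

0.030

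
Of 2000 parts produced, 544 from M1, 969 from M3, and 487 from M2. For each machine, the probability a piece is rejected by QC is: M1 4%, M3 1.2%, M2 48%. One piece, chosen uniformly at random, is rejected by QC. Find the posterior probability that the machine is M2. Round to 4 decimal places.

0.8750

Prior × likelihood for each hypothesis:
  M1: 0.272 × 0.04 = 0.01088
  M3: 0.4845 × 0.012 = 0.005814
  M2: 0.2435 × 0.48 = 0.11688
Normalizing constant = 0.133574.
P(M2 | evidence) = 0.11688 / 0.133574 ≈ 0.8750.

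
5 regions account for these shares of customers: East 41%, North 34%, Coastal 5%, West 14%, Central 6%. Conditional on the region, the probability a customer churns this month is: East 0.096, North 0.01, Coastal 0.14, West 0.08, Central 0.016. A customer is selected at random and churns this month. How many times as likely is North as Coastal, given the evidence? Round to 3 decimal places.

By Bayes' rule, posterior ∝ prior × likelihood:
  East: 0.41 × 0.096 = 0.03936
  North: 0.34 × 0.01 = 0.0034
  Coastal: 0.05 × 0.14 = 0.007
  West: 0.14 × 0.08 = 0.0112
  Central: 0.06 × 0.016 = 0.00096
Normalizing constant = 0.06192.
The ratio is 0.0034 / 0.007 (the normalizer cancels) = 0.486.

0.486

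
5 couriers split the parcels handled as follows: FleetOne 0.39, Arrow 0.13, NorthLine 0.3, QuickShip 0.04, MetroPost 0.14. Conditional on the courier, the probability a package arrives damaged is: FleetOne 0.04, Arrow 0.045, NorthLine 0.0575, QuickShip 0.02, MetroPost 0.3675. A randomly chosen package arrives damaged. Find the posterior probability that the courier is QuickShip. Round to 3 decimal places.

0.009

Compute prior × likelihood for every hypothesis:
  FleetOne: 0.39 × 0.04 = 0.0156
  Arrow: 0.13 × 0.045 = 0.00585
  NorthLine: 0.3 × 0.0575 = 0.01725
  QuickShip: 0.04 × 0.02 = 0.0008
  MetroPost: 0.14 × 0.3675 = 0.05145
Total = 0.09095.
P(QuickShip | evidence) = 0.0008 / 0.09095 ≈ 0.009.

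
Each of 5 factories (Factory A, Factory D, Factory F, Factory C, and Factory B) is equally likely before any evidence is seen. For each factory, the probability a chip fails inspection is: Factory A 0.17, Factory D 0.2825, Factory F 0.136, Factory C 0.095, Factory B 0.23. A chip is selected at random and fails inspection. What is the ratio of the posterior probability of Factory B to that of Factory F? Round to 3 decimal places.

With a uniform prior (1/5 each), posterior ∝ likelihood:
  Factory A: 0.17
  Factory D: 0.2825
  Factory F: 0.136
  Factory C: 0.095
  Factory B: 0.23
Normalizing constant = 0.9135.
The ratio is 0.23 / 0.136 (the normalizer cancels) = 1.691.

1.691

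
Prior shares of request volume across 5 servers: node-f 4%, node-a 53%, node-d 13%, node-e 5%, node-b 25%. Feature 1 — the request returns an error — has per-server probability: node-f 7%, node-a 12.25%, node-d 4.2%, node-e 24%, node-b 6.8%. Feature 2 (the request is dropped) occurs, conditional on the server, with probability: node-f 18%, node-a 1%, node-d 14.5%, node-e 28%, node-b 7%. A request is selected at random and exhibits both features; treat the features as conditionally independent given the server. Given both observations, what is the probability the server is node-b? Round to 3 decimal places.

Unnormalized posteriors (prior × likelihood):
  node-f: 0.04 × 0.07 × 0.18 = 0.000504
  node-a: 0.53 × 0.1225 × 0.01 = 0.00064925
  node-d: 0.13 × 0.042 × 0.145 = 0.0007917
  node-e: 0.05 × 0.24 × 0.28 = 0.00336
  node-b: 0.25 × 0.068 × 0.07 = 0.00119
Normalizing constant = 0.00649495.
P(node-b | evidence) = 0.00119 / 0.00649495 ≈ 0.183.

0.183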